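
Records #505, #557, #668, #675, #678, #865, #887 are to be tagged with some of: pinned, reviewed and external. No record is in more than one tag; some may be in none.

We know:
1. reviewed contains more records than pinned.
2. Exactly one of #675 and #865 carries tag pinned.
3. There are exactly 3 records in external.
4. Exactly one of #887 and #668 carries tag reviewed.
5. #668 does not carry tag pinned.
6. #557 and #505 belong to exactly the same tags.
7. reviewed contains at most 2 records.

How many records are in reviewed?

2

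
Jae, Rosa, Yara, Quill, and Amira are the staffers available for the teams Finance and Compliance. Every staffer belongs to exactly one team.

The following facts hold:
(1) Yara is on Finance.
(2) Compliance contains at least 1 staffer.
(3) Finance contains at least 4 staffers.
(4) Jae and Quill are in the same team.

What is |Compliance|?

1

From (1): Yara ∈ Finance.
Suppose Jae ∉ Finance: no assignment then satisfies all the clues, so Jae ∈ Finance.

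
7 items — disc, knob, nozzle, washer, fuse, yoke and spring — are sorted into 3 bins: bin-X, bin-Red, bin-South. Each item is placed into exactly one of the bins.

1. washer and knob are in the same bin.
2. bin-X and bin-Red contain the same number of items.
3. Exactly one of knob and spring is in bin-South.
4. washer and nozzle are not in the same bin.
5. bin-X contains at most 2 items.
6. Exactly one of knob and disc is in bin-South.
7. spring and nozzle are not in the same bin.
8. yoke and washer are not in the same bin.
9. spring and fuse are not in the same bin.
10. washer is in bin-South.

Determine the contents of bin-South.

bin-South = {fuse, knob, washer}

From (10): washer ∈ bin-South.
(1): knob matches washer: knob ∉ bin-X.
(1): knob matches washer: knob ∉ bin-Red.
(1): knob matches washer: knob ∈ bin-South.
(3) (exactly one): spring ∉ bin-South.
(4): nozzle ∉ bin-South.
(6) (exactly one): disc ∉ bin-South.
(8): yoke ∉ bin-South.
Suppose fuse ∉ bin-South: no assignment then satisfies all the clues, so fuse ∈ bin-South.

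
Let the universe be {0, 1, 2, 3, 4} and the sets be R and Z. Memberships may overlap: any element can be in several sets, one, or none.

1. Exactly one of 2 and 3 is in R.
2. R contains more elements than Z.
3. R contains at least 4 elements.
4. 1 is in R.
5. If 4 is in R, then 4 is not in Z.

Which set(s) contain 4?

4: R

From (4): 1 ∈ R.
Suppose 4 ∉ R: no assignment then satisfies all the clues, so 4 ∈ R.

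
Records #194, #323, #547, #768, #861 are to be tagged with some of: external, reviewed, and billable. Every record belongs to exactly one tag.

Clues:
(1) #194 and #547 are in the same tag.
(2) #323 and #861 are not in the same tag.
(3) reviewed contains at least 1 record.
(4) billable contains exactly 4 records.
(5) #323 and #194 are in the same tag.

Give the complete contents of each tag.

external = {}; reviewed = {#861}; billable = {#194, #323, #547, #768}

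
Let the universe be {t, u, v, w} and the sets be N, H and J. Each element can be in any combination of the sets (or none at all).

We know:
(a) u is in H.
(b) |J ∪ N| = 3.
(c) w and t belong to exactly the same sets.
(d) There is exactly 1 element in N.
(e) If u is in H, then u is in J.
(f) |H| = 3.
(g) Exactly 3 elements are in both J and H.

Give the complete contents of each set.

N = {u}; H = {t, u, w}; J = {t, u, w}

From (a): u ∈ H.
(e): u ∈ J.
Suppose t ∈ N: no assignment then satisfies all the clues, so t ∉ N.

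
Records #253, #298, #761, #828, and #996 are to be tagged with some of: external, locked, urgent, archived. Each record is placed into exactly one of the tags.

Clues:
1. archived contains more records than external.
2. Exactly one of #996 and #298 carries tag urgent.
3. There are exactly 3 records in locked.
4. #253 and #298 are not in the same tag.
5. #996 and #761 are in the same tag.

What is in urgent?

urgent = {#298}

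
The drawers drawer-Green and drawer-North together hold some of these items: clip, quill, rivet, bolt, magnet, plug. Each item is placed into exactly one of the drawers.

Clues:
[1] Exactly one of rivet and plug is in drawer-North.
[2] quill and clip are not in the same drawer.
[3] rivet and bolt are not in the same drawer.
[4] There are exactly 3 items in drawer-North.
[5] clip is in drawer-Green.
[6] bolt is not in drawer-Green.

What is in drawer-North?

drawer-North = {bolt, plug, quill}

From (5): clip ∈ drawer-Green.
From (6): bolt ∉ drawer-Green.
(2): quill ∉ drawer-Green.
Only one drawer left: quill ∈ drawer-North.
Only one drawer left: bolt ∈ drawer-North.
(3): rivet ∉ drawer-North.
Only one drawer left: rivet ∈ drawer-Green.
(1) (exactly one): plug ∈ drawer-North.
(4): drawer-North already has 3, so the rest are out.
Only one drawer left: magnet ∈ drawer-Green.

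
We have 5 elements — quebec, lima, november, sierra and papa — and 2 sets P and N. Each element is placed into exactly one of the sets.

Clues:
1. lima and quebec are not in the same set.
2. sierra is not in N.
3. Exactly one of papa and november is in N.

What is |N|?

2

From (2): sierra ∉ N.
Only one set left: sierra ∈ P.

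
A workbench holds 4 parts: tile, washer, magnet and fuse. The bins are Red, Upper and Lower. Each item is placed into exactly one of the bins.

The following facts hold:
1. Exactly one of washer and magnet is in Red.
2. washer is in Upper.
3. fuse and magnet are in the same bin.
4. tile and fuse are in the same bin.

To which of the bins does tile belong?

From (2): washer ∈ Upper.
(1) (exactly one): magnet ∈ Red.
(3): fuse matches magnet: fuse ∈ Red.
(4): tile matches fuse: tile ∈ Red.

tile: Red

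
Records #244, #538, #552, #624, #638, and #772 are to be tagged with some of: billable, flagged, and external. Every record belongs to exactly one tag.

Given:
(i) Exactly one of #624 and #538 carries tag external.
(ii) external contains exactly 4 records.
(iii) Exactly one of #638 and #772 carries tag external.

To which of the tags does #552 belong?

#552: external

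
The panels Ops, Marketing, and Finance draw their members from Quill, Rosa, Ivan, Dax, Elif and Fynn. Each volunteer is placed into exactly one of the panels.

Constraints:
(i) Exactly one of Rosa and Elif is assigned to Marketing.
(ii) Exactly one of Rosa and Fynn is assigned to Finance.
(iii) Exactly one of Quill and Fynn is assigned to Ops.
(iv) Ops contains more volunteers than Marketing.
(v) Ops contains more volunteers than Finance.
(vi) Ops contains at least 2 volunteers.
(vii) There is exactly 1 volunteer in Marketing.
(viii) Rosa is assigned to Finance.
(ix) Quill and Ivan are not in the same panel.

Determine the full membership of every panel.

Ops = {Dax, Fynn, Ivan}; Marketing = {Elif}; Finance = {Quill, Rosa}

From (viii): Rosa ∈ Finance.
(i) (exactly one): Elif ∈ Marketing.
(ii) (exactly one): Fynn ∉ Finance.
(vii): Marketing already has 1, so the rest are out.
Only one panel left: Fynn ∈ Ops.
(iii) (exactly one): Quill ∉ Ops.
Only one panel left: Quill ∈ Finance.
(ix): Ivan ∉ Finance.
Only one panel left: Ivan ∈ Ops.
Suppose Dax ∉ Ops: no assignment then satisfies all the clues, so Dax ∈ Ops.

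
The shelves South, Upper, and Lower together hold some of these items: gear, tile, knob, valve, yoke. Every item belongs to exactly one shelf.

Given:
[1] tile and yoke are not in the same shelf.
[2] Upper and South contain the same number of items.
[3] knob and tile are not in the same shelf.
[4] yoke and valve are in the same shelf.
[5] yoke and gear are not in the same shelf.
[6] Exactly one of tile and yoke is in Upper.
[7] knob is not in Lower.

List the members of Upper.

Upper = {valve, yoke}

From (7): knob ∉ Lower.
Suppose gear ∈ Upper: no assignment then satisfies all the clues, so gear ∉ Upper.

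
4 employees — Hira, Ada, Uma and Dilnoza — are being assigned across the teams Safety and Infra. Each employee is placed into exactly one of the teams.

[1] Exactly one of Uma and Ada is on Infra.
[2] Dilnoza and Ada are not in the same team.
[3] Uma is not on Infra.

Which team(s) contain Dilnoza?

Dilnoza: Safety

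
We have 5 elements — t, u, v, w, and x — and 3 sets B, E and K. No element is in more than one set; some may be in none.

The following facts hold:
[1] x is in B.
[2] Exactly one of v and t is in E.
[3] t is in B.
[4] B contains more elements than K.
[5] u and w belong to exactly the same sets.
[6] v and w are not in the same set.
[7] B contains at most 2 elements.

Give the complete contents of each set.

B = {t, x}; E = {v}; K = {}

From (1): x ∈ B.
From (3): t ∈ B.
(2) (exactly one): v ∈ E.
(6): w ∉ E.
(7): B already has 2, so the rest are out.
(5): u matches w: u ∉ E.
Suppose u ∈ K: no assignment then satisfies all the clues, so u ∉ K.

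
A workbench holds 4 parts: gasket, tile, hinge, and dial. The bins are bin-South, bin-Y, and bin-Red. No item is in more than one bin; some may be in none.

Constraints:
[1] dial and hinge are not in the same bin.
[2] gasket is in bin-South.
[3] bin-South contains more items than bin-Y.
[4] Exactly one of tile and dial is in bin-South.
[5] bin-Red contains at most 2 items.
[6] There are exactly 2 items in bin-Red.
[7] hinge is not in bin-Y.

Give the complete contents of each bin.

bin-South = {dial, gasket}; bin-Y = {}; bin-Red = {hinge, tile}

From (2): gasket ∈ bin-South.
From (7): hinge ∉ bin-Y.
Suppose tile ∈ bin-South: no assignment then satisfies all the clues, so tile ∉ bin-South.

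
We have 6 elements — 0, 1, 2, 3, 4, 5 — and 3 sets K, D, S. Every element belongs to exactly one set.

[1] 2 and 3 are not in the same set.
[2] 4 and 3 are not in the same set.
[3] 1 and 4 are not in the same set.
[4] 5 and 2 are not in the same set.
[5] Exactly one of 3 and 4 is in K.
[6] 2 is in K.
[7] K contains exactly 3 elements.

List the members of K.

From (6): 2 ∈ K.
(1): 3 ∉ K.
(4): 5 ∉ K.
(5) (exactly one): 4 ∈ K.
(3): 1 ∉ K.
(7): only 3 candidates remain for K, so all are in.

K = {0, 2, 4}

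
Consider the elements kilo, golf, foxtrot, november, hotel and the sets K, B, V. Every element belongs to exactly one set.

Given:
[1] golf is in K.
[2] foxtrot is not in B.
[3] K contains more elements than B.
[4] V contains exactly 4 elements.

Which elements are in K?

From (1): golf ∈ K.
From (2): foxtrot ∉ B.
(4): only 4 candidates remain for V, so all are in.

K = {golf}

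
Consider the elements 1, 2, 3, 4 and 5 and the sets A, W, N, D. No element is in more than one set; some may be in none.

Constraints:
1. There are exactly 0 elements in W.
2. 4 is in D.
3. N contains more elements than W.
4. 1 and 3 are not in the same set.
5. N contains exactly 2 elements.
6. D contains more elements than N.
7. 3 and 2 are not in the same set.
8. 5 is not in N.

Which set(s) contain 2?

2: N

From (2): 4 ∈ D.
From (8): 5 ∉ N.
(1): W already has 0, so the rest are out.
Suppose 2 ∈ A: no assignment then satisfies all the clues, so 2 ∉ A.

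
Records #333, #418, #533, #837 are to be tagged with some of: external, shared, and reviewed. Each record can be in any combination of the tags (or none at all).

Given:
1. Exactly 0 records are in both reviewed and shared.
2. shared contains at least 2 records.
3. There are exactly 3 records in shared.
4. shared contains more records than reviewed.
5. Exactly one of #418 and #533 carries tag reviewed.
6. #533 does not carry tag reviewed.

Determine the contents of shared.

shared = {#333, #533, #837}

From (6): #533 ∉ reviewed.
(5) (exactly one): #418 ∈ reviewed.
Suppose #333 ∉ shared: no assignment then satisfies all the clues, so #333 ∈ shared.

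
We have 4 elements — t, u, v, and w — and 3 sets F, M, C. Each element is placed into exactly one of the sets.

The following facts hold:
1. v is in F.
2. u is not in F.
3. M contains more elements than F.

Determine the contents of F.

F = {v}

From (1): v ∈ F.
From (2): u ∉ F.
Suppose t ∈ F: no assignment then satisfies all the clues, so t ∉ F.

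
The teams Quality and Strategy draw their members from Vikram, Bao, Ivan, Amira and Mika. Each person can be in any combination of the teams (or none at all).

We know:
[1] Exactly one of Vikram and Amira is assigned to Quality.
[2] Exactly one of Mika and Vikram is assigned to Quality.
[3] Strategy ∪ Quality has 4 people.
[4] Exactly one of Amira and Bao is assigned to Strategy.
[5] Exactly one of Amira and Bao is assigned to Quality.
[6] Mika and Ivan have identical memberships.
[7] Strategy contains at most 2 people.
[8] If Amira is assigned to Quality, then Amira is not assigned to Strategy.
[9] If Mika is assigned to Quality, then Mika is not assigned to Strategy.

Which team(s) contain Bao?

Bao: Strategy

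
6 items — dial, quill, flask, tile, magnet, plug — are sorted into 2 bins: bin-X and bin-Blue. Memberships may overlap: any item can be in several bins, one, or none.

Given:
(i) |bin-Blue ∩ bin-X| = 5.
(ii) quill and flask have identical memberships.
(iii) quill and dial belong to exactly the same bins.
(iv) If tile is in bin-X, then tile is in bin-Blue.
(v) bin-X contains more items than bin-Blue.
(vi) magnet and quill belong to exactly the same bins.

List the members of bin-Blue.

bin-Blue = {dial, flask, magnet, quill, tile}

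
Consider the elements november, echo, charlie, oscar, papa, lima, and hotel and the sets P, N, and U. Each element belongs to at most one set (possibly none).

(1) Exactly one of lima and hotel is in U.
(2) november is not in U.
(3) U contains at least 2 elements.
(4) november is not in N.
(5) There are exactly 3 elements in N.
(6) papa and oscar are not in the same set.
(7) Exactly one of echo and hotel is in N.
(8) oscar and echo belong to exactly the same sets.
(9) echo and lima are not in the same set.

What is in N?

N = {charlie, echo, oscar}

From (2): november ∉ U.
From (4): november ∉ N.
Suppose echo ∉ N: no assignment then satisfies all the clues, so echo ∈ N.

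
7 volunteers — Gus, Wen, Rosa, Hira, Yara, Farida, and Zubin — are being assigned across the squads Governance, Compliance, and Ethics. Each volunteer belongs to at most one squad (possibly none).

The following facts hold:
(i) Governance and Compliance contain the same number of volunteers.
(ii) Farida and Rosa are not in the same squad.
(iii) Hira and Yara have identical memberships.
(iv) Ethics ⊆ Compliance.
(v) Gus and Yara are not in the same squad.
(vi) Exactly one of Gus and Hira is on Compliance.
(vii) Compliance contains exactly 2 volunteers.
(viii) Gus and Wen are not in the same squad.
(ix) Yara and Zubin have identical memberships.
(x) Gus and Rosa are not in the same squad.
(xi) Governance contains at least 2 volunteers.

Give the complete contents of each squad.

Governance = {Rosa, Wen}; Compliance = {Farida, Gus}; Ethics = {}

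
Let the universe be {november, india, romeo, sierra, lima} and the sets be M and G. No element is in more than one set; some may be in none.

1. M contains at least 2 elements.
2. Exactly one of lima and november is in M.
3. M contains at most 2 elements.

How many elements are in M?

2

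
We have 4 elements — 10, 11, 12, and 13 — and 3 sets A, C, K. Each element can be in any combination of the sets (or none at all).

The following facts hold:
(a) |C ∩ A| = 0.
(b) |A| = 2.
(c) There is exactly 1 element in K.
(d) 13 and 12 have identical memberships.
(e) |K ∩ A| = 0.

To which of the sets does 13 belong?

13: A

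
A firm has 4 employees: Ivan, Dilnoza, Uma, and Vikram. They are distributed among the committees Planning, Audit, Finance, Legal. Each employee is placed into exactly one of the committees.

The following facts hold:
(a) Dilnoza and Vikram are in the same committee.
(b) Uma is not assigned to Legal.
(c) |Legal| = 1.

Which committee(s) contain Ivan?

Ivan: Legal

From (b): Uma ∉ Legal.
Suppose Ivan ∈ Planning: no assignment then satisfies all the clues, so Ivan ∉ Planning.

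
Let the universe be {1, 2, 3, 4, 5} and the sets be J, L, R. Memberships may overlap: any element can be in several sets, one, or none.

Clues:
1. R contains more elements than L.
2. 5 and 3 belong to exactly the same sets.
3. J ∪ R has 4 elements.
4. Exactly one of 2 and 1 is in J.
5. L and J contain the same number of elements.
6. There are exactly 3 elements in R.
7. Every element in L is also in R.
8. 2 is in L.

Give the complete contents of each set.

From (8): 2 ∈ L.
(7) with 2 ∈ L: 2 ∈ R.
Suppose 1 ∉ J: no assignment then satisfies all the clues, so 1 ∈ J.

J = {1}; L = {2}; R = {2, 3, 5}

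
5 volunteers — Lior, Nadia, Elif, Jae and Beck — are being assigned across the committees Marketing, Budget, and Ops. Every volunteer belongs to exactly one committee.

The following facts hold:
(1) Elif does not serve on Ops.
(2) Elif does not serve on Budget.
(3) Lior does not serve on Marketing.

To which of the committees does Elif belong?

Elif: Marketing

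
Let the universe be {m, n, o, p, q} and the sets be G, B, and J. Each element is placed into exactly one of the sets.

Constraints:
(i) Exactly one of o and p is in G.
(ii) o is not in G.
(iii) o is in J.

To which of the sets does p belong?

From (ii): o ∉ G.
From (iii): o ∈ J.
(i) (exactly one): p ∈ G.

p: G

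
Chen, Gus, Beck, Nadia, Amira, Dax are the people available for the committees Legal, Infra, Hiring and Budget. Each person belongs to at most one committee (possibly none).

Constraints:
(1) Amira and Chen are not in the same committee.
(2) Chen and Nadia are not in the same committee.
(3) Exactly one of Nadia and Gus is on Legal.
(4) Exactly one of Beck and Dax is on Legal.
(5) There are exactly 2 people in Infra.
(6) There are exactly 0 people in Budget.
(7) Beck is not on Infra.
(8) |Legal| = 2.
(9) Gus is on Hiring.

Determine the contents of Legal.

Legal = {Beck, Nadia}

From (7): Beck ∉ Infra.
From (9): Gus ∈ Hiring.
(3) (exactly one): Nadia ∈ Legal.
(6): Budget already has 0, so the rest are out.
(2): Chen ∉ Legal.
Suppose Beck ∉ Legal: no assignment then satisfies all the clues, so Beck ∈ Legal.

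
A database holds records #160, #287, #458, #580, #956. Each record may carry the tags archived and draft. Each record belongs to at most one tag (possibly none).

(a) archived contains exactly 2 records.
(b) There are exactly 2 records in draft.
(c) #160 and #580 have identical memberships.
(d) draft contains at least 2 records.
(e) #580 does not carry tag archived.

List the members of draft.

draft = {#160, #580}

From (e): #580 ∉ archived.
(c): #160 matches #580: #160 ∉ archived.
Suppose #160 ∉ draft: no assignment then satisfies all the clues, so #160 ∈ draft.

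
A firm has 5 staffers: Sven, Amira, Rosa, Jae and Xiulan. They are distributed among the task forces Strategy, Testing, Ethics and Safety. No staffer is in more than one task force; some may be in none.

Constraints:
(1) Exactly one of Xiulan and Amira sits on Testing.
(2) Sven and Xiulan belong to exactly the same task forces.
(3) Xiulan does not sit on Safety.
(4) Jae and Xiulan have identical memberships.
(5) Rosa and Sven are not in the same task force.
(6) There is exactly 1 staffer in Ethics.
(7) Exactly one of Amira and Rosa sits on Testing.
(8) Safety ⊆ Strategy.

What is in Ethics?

Ethics = {Rosa}

From (3): Xiulan ∉ Safety.
(2): Sven matches Xiulan: Sven ∉ Safety.
(4): Jae matches Xiulan: Jae ∉ Safety.
Suppose Sven ∈ Ethics: no assignment then satisfies all the clues, so Sven ∉ Ethics.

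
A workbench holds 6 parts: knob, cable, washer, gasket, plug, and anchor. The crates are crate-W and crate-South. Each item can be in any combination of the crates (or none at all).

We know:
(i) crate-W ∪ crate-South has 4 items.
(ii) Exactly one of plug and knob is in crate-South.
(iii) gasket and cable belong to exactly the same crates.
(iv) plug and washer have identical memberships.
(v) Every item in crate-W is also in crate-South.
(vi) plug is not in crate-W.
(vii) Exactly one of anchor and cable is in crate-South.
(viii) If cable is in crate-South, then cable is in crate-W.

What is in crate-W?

crate-W = {cable, gasket}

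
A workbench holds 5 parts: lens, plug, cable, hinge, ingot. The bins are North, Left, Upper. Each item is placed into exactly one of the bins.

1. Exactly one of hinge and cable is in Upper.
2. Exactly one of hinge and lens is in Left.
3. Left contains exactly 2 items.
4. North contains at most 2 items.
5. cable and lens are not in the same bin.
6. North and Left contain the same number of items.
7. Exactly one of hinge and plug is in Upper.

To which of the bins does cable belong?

cable: North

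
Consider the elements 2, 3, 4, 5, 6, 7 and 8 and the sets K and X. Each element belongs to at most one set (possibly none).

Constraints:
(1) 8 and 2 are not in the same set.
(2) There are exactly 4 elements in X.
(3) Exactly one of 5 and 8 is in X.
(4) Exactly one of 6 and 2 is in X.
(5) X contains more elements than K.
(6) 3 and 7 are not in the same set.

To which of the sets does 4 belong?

4: X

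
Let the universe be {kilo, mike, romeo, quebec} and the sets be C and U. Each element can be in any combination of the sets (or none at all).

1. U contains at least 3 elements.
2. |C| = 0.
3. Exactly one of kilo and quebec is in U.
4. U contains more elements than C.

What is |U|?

3

(2): C already has 0, so the rest are out.
Suppose mike ∉ U: no assignment then satisfies all the clues, so mike ∈ U.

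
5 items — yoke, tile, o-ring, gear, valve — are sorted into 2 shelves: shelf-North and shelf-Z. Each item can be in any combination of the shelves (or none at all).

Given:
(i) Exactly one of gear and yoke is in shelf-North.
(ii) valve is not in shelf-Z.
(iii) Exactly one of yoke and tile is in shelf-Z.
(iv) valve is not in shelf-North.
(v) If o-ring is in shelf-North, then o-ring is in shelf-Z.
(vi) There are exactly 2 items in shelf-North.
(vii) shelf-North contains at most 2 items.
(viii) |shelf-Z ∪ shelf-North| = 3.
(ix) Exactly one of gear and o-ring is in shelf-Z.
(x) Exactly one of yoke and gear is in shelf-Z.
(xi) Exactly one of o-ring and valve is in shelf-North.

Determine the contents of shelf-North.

shelf-North = {gear, o-ring}

From (ii): valve ∉ shelf-Z.
From (iv): valve ∉ shelf-North.
(xi) (exactly one): o-ring ∈ shelf-North.
(v): o-ring ∈ shelf-Z.
(ix) (exactly one): gear ∉ shelf-Z.
(x) (exactly one): yoke ∈ shelf-Z.
(iii) (exactly one): tile ∉ shelf-Z.
Suppose yoke ∈ shelf-North: no assignment then satisfies all the clues, so yoke ∉ shelf-North.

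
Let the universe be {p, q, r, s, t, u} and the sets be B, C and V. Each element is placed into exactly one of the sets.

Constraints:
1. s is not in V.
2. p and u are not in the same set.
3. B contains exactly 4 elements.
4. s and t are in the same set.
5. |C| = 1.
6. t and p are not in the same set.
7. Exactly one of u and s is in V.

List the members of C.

From (1): s ∉ V.
(4): t matches s: t ∉ V.
(7) (exactly one): u ∈ V.
(2): p ∉ V.
Suppose p ∉ C: no assignment then satisfies all the clues, so p ∈ C.

C = {p}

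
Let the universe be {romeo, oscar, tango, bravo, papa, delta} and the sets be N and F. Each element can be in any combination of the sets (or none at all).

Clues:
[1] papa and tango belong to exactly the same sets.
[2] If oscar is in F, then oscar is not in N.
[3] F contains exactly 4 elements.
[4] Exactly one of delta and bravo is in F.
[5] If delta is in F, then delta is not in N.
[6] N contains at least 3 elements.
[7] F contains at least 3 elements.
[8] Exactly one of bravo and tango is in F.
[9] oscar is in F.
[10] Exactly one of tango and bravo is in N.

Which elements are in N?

N = {papa, romeo, tango}

From (9): oscar ∈ F.
(2): oscar ∉ N.
Suppose romeo ∉ N: no assignment then satisfies all the clues, so romeo ∈ N.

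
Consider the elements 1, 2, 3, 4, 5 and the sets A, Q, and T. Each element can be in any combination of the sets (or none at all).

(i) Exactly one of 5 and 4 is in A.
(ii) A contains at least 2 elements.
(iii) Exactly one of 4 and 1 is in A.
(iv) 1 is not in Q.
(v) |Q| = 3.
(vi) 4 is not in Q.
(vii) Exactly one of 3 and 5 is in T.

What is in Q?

From (iv): 1 ∉ Q.
From (vi): 4 ∉ Q.
(v): only 3 candidates remain for Q, so all are in.

Q = {2, 3, 5}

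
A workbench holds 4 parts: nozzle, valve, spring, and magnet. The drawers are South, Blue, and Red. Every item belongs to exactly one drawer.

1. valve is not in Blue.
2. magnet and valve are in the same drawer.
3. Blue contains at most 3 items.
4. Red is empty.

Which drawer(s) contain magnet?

From (1): valve ∉ Blue.
(2): magnet matches valve: magnet ∉ Blue.
(4): Red already has 0, so the rest are out.
Only one drawer left: valve ∈ South.
Only one drawer left: magnet ∈ South.

magnet: South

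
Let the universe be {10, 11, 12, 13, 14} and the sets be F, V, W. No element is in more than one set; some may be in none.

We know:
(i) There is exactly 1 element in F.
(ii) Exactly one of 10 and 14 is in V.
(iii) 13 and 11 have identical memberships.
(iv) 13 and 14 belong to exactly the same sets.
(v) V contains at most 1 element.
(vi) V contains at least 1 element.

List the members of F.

F = {12}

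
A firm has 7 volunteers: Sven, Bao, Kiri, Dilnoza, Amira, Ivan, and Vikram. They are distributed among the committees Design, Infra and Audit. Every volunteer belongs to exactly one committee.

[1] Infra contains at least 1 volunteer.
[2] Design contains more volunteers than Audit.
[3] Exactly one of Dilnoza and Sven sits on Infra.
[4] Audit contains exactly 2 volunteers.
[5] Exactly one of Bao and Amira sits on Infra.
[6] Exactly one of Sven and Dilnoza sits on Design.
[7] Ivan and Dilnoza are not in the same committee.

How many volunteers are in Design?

3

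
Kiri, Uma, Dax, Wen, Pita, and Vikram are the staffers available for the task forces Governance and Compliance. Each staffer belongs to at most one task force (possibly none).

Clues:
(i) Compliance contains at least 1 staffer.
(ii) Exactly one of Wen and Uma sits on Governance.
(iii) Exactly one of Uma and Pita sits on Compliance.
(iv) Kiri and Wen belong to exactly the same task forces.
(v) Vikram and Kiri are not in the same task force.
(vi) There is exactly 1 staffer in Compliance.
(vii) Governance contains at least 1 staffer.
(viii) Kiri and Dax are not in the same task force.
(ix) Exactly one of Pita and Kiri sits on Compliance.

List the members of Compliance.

Compliance = {Pita}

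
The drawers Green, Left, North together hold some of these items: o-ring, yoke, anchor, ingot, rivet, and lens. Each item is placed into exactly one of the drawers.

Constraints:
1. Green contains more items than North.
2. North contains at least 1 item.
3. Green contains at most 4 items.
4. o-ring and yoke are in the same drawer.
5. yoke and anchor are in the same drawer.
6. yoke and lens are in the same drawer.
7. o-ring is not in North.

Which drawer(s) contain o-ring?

From (7): o-ring ∉ North.
(4): yoke matches o-ring: yoke ∉ North.
(5): anchor matches yoke: anchor ∉ North.
(6): lens matches yoke: lens ∉ North.
Suppose o-ring ∉ Green: no assignment then satisfies all the clues, so o-ring ∈ Green.

o-ring: Green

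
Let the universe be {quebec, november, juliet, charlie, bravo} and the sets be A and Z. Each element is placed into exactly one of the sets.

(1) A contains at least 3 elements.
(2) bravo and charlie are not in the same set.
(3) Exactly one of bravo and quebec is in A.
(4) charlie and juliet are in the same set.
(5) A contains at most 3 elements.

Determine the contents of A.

A = {charlie, juliet, quebec}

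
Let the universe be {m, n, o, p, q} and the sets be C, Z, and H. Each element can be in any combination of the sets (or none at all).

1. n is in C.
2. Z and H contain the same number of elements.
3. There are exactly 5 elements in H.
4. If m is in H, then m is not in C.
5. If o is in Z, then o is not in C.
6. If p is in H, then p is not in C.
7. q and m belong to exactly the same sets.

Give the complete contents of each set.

From (1): n ∈ C.
(3): only 5 candidates remain for H, so all are in.
(4): m ∉ C.
(6): p ∉ C.
(7): q matches m: q ∉ C.
Suppose m ∉ Z: no assignment then satisfies all the clues, so m ∈ Z.

C = {n}; Z = {m, n, o, p, q}; H = {m, n, o, p, q}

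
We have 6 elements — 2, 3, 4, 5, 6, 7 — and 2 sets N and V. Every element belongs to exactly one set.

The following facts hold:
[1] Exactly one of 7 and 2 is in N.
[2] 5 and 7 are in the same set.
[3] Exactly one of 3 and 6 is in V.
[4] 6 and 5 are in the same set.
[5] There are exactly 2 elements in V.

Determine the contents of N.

N = {4, 5, 6, 7}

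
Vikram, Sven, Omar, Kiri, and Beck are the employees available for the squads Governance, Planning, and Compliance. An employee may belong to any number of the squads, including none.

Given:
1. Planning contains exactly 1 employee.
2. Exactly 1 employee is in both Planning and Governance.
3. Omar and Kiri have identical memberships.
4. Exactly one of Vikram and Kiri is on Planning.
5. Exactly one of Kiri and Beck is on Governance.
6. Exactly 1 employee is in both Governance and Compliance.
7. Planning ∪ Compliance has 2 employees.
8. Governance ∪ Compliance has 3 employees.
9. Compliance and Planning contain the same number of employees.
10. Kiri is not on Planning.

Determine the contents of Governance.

Governance = {Beck, Sven, Vikram}

From (10): Kiri ∉ Planning.
(3): Omar matches Kiri: Omar ∉ Planning.
(4) (exactly one): Vikram ∈ Planning.
(1): Planning already has 1, so the rest are out.
Suppose Vikram ∉ Governance: no assignment then satisfies all the clues, so Vikram ∈ Governance.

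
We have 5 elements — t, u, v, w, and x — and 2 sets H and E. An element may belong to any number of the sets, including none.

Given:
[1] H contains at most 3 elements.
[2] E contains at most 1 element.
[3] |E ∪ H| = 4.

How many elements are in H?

3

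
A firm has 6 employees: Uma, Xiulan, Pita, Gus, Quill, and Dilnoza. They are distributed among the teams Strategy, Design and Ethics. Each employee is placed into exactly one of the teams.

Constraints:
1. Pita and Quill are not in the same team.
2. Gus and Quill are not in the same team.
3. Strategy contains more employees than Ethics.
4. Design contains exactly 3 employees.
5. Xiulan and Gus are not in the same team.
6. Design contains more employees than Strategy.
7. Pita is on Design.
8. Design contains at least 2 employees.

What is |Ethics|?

1

From (7): Pita ∈ Design.
(1): Quill ∉ Design.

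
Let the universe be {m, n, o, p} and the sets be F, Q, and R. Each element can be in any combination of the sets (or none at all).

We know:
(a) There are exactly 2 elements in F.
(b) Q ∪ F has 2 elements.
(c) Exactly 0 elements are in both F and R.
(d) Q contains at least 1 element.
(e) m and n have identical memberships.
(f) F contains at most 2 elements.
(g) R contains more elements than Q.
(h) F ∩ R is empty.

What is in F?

F = {o, p}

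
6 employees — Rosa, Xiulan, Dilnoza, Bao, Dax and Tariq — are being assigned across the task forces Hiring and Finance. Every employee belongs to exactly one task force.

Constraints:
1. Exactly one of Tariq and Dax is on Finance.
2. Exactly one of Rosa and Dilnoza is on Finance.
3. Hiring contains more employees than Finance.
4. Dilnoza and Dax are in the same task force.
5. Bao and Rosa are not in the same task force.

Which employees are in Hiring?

Hiring = {Bao, Dax, Dilnoza, Xiulan}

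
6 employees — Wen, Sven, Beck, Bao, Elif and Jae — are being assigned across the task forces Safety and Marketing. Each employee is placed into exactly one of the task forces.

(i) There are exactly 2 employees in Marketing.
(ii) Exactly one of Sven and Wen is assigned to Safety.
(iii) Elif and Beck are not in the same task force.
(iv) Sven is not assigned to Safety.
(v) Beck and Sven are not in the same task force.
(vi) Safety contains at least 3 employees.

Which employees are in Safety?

Safety = {Bao, Beck, Jae, Wen}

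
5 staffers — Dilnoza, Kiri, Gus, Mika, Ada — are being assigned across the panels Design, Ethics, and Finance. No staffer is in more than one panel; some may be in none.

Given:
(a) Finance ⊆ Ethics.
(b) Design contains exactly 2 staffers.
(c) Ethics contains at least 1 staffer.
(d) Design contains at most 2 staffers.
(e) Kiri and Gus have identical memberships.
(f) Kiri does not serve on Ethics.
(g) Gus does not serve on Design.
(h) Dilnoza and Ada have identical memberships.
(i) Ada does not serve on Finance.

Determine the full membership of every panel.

Design = {Ada, Dilnoza}; Ethics = {Mika}; Finance = {}

From (f): Kiri ∉ Ethics.
From (g): Gus ∉ Design.
From (i): Ada ∉ Finance.
(a) contrapositive: Kiri ∉ Finance.
(e): Kiri matches Gus: Kiri ∉ Design.
(e): Gus matches Kiri: Gus ∉ Ethics.
(e): Gus matches Kiri: Gus ∉ Finance.
(h): Dilnoza matches Ada: Dilnoza ∉ Finance.
Suppose Dilnoza ∉ Design: no assignment then satisfies all the clues, so Dilnoza ∈ Design.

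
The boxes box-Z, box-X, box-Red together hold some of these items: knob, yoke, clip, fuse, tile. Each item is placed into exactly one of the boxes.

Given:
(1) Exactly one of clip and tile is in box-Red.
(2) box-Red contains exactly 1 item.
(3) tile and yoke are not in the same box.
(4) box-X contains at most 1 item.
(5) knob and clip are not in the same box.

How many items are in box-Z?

3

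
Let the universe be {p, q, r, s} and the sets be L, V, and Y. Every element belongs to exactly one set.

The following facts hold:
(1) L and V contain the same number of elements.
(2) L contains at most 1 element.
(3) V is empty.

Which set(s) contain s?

s: Y

(3): V already has 0, so the rest are out.
Suppose s ∈ L: no assignment then satisfies all the clues, so s ∉ L.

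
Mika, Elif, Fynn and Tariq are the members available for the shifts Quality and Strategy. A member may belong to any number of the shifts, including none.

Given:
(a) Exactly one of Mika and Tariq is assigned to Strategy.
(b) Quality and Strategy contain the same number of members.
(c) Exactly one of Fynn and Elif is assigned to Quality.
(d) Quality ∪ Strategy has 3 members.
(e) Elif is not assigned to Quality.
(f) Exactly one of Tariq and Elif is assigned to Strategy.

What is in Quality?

Quality = {Fynn, Mika}

From (e): Elif ∉ Quality.
(c) (exactly one): Fynn ∈ Quality.
Suppose Mika ∉ Quality: no assignment then satisfies all the clues, so Mika ∈ Quality.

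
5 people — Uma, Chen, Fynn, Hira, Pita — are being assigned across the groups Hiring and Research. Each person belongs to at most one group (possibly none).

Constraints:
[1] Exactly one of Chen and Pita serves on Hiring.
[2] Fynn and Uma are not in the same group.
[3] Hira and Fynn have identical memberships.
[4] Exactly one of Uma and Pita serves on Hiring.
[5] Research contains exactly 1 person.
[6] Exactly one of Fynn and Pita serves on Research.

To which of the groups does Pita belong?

Pita: Research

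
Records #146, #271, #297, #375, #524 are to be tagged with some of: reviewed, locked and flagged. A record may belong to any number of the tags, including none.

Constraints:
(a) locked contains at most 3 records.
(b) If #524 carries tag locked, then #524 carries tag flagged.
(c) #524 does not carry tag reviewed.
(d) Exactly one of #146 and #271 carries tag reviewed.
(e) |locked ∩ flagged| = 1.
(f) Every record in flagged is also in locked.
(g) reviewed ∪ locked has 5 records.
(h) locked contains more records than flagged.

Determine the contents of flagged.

flagged = {#524}

From (c): #524 ∉ reviewed.
Suppose #146 ∈ flagged: no assignment then satisfies all the clues, so #146 ∉ flagged.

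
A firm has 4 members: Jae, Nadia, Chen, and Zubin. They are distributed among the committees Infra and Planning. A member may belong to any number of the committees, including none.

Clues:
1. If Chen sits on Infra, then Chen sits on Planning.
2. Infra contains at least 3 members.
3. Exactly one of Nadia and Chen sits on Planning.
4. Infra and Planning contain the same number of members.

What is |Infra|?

3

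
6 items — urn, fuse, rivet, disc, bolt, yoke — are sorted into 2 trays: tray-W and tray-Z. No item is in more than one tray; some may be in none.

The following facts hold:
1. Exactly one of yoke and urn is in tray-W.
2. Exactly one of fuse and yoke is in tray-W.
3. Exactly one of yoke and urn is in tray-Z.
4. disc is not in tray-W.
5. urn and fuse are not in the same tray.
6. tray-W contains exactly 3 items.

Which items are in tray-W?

tray-W = {bolt, rivet, yoke}

From (4): disc ∉ tray-W.
Suppose urn ∈ tray-W: no assignment then satisfies all the clues, so urn ∉ tray-W.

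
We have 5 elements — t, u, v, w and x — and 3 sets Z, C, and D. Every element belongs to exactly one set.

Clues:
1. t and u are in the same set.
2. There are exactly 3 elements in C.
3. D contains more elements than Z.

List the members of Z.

Z = {}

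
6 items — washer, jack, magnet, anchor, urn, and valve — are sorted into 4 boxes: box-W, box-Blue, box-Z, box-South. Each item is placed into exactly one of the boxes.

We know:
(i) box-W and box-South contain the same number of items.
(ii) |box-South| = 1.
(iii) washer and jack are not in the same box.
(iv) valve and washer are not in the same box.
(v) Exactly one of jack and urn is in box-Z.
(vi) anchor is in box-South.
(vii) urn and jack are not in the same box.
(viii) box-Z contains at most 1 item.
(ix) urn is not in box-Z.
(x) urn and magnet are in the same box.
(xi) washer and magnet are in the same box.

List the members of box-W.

box-W = {valve}

From (vi): anchor ∈ box-South.
From (ix): urn ∉ box-Z.
(ii): box-South already has 1, so the rest are out.
(v) (exactly one): jack ∈ box-Z.
(viii): box-Z already has 1, so the rest are out.
Suppose washer ∈ box-W: no assignment then satisfies all the clues, so washer ∉ box-W.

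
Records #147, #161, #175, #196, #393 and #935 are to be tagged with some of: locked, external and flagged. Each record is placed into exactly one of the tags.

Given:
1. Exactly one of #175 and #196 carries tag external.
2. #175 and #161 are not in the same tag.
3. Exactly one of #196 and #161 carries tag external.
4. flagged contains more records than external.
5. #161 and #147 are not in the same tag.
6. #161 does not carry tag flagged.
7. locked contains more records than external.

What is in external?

external = {#196}

From (6): #161 ∉ flagged.
Suppose #147 ∈ external: no assignment then satisfies all the clues, so #147 ∉ external.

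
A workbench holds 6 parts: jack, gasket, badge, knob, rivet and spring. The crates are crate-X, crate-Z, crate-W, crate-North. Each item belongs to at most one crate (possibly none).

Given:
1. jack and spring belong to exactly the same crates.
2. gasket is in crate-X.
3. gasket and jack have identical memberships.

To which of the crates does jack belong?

jack: crate-X

From (2): gasket ∈ crate-X.
(3): jack matches gasket: jack ∈ crate-X.
(1): spring matches jack: spring ∈ crate-X.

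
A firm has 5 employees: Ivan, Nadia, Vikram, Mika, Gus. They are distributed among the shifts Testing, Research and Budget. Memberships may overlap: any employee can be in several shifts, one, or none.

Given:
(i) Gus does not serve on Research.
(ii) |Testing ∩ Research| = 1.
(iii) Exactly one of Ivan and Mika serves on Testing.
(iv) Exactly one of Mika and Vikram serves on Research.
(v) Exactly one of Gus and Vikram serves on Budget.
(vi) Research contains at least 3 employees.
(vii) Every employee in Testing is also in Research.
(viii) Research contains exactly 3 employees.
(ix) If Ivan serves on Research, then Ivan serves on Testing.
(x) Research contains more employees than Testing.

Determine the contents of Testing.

Testing = {Ivan}

From (i): Gus ∉ Research.
(vii) contrapositive: Gus ∉ Testing.
Suppose Ivan ∉ Testing: no assignment then satisfies all the clues, so Ivan ∈ Testing.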